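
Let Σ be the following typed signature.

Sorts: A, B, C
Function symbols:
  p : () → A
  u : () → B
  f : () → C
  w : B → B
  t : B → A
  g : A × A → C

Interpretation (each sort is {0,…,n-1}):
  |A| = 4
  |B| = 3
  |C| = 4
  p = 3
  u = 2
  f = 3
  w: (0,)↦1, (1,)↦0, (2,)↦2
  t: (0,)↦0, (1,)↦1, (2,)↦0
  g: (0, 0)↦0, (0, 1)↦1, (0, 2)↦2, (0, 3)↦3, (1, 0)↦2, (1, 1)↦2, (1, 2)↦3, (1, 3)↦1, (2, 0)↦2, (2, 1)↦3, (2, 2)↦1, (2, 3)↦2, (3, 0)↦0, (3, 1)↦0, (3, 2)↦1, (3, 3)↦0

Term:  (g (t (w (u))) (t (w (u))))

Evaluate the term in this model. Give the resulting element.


value = 0

  u = 2
  (w (u)) = w(2,) = 2
  (t (w (u))) = t(2,) = 0
  u = 2
  (w (u)) = w(2,) = 2
  (t (w (u))) = t(2,) = 0
  (g (t (w (u))) (t (w (u)))) = g(0, 0) = 0


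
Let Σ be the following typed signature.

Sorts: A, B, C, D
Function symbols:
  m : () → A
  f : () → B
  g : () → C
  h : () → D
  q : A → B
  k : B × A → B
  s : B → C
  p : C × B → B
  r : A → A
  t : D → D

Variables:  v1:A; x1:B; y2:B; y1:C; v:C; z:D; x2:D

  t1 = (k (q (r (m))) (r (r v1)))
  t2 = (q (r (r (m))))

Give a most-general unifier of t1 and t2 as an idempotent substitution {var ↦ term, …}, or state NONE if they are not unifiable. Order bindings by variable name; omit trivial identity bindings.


head clash or occurs-check failure — not unifiable

NONE (not unifiable)


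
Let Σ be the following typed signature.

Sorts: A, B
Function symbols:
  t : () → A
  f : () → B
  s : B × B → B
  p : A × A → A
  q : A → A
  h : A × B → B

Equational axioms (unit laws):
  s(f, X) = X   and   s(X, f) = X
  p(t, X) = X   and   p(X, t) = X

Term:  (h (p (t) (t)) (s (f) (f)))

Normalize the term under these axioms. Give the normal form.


normal form = (h (t) (f))

1. (h (p (t) (t)) (s (f) (f)))  →  (h (t) (s (f) (f)))
2. (h (t) (s (f) (f)))  →  (h (t) (f))


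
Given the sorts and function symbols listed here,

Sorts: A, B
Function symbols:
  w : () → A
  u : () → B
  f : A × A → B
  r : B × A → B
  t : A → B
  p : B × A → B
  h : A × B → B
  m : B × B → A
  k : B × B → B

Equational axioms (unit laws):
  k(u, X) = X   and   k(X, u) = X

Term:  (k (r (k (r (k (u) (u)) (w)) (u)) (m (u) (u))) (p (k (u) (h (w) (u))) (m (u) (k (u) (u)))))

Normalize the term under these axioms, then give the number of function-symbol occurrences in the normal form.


1. (k (r (k (r (k (u) (u)) (w)) (u)) (m (u) (u))) (p (k (u) (h (w) (u))) (m (u) (k (u) (u)))))  →  (k (r (r (k (u) (u)) (w)) (m (u) (u))) (p (k (u) (h (w) (u))) (m (u) (k (u) (u)))))
2. (k (r (r (k (u) (u)) (w)) (m (u) (u))) (p (k (u) (h (w) (u))) (m (u) (k (u) (u)))))  →  (k (r (r (u) (w)) (m (u) (u))) (p (k (u) (h (w) (u))) (m (u) (k (u) (u)))))
3. (k (r (r (u) (w)) (m (u) (u))) (p (k (u) (h (w) (u))) (m (u) (k (u) (u)))))  →  (k (r (r (u) (w)) (m (u) (u))) (p (h (w) (u)) (m (u) (k (u) (u)))))
4. (k (r (r (u) (w)) (m (u) (u))) (p (h (w) (u)) (m (u) (k (u) (u)))))  →  (k (r (r (u) (w)) (m (u) (u))) (p (h (w) (u)) (m (u) (u))))
normal form: (k (r (r (u) (w)) (m (u) (u))) (p (h (w) (u)) (m (u) (u))))

size = 15


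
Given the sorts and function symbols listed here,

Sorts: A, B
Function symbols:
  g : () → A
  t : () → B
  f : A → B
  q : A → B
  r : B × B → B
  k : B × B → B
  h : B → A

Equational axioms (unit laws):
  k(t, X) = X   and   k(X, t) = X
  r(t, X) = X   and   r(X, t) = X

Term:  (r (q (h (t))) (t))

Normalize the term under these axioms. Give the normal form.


normal form = (q (h (t)))

1. (r (q (h (t))) (t))  →  (q (h (t)))


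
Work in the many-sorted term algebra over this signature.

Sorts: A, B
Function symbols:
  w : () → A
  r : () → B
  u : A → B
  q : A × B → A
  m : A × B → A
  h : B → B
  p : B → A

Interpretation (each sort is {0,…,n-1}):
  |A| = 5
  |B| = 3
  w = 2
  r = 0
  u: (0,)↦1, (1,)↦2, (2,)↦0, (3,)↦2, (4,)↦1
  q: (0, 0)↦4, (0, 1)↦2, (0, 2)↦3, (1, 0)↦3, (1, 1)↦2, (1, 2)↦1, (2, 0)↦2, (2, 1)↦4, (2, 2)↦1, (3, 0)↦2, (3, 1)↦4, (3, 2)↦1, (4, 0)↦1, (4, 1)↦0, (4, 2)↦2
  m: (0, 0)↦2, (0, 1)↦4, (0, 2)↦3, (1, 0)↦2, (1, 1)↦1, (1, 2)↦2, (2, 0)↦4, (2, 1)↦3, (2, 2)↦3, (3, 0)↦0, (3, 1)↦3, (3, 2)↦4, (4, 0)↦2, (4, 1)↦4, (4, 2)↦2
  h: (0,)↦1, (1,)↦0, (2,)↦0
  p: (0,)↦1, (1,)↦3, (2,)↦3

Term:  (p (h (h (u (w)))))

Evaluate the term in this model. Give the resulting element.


  w = 2
  (u (w)) = u(2,) = 0
  (h (u (w))) = h(0,) = 1
  (h (h (u (w)))) = h(1,) = 0
  (p (h (h (u (w))))) = p(0,) = 1

value = 1


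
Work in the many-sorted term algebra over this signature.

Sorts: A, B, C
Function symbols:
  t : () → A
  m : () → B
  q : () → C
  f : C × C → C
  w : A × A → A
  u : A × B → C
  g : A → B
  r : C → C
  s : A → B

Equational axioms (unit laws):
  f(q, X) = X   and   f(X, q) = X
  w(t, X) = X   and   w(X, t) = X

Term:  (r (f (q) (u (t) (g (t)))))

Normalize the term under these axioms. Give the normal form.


normal form = (r (u (t) (g (t))))

1. (r (f (q) (u (t) (g (t)))))  →  (r (u (t) (g (t))))


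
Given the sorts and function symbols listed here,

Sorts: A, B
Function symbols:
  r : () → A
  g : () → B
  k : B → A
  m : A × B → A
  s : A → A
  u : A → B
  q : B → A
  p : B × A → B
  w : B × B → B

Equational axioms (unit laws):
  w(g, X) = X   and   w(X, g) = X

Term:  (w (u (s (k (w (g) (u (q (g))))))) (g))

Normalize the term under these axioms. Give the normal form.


1. (w (u (s (k (w (g) (u (q (g))))))) (g))  →  (u (s (k (w (g) (u (q (g)))))))
2. (u (s (k (w (g) (u (q (g)))))))  →  (u (s (k (u (q (g))))))

normal form = (u (s (k (u (q (g))))))


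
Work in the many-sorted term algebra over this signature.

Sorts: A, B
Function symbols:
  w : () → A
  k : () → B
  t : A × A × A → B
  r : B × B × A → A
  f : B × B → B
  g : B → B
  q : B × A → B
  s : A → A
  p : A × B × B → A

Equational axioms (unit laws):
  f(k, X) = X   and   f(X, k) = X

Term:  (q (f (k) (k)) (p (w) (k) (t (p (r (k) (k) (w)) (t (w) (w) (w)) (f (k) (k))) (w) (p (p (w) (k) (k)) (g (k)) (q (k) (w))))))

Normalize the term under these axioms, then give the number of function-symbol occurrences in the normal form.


size = 27

1. (q (f (k) (k)) (p (w) (k) (t (p (r (k) (k) (w)) (t (w) (w) (w)) (f (k) (k))) (w) (p (p (w) (k) (k)) (g (k)) (q (k) (w))))))  →  (q (k) (p (w) (k) (t (p (r (k) (k) (w)) (t (w) (w) (w)) (f (k) (k))) (w) (p (p (w) (k) (k)) (g (k)) (q (k) (w))))))
2. (q (k) (p (w) (k) (t (p (r (k) (k) (w)) (t (w) (w) (w)) (f (k) (k))) (w) (p (p (w) (k) (k)) (g (k)) (q (k) (w))))))  →  (q (k) (p (w) (k) (t (p (r (k) (k) (w)) (t (w) (w) (w)) (k)) (w) (p (p (w) (k) (k)) (g (k)) (q (k) (w))))))
normal form: (q (k) (p (w) (k) (t (p (r (k) (k) (w)) (t (w) (w) (w)) (k)) (w) (p (p (w) (k) (k)) (g (k)) (q (k) (w))))))


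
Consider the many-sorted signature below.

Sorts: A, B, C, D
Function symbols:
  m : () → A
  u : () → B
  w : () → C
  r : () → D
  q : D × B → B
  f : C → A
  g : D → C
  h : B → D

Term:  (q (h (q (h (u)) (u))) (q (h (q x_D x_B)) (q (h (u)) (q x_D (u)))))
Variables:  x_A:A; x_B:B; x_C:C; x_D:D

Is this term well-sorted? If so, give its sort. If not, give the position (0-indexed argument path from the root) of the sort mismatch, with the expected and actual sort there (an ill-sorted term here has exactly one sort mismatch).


well-sorted; sort = B

        (u) : B
      (h (u)) : D
      (u) : B
    (q (h (u)) (u)) : B
  (h (q (h (u)) (u))) : D
        x_D : D
        x_B : B
      (q x_D x_B) : B
    (h (q x_D x_B)) : D
        (u) : B
      (h (u)) : D
        x_D : D
        (u) : B
      (q x_D (u)) : B
    (q (h (u)) (q x_D (u))) : B
  (q (h (q x_D x_B)) (q (h (u)) (q x_D (u)))) : B
(q (h (q (h (u)) (u))) (q (h (q x_D x_B)) (q (h (u)) (q x_D (u))))) : B


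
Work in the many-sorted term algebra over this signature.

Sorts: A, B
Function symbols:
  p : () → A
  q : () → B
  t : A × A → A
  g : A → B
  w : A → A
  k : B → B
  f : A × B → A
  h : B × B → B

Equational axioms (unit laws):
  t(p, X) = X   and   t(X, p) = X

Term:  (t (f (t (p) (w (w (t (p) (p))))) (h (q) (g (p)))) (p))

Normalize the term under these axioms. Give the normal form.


normal form = (f (w (w (p))) (h (q) (g (p))))

1. (t (f (t (p) (w (w (t (p) (p))))) (h (q) (g (p)))) (p))  →  (f (t (p) (w (w (t (p) (p))))) (h (q) (g (p))))
2. (f (t (p) (w (w (t (p) (p))))) (h (q) (g (p))))  →  (f (w (w (t (p) (p)))) (h (q) (g (p))))
3. (f (w (w (t (p) (p)))) (h (q) (g (p))))  →  (f (w (w (p))) (h (q) (g (p))))


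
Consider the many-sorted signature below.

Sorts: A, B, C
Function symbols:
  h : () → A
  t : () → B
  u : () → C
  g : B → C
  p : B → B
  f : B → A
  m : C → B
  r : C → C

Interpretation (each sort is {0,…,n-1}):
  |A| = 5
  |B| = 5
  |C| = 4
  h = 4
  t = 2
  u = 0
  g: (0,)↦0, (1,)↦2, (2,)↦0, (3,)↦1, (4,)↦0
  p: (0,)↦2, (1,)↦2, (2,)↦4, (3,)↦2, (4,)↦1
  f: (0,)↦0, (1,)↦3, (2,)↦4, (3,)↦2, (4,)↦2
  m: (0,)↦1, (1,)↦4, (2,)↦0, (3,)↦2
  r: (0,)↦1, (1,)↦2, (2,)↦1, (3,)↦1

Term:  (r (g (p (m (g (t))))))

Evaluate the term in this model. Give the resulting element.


value = 1

  t = 2
  (g (t)) = g(2,) = 0
  (m (g (t))) = m(0,) = 1
  (p (m (g (t)))) = p(1,) = 2
  (g (p (m (g (t))))) = g(2,) = 0
  (r (g (p (m (g (t)))))) = r(0,) = 1


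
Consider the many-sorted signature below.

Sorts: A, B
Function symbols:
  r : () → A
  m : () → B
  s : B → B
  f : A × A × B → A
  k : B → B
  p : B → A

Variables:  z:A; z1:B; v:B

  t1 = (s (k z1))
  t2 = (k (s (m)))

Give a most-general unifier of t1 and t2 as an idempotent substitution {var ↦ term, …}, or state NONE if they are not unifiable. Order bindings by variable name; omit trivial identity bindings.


NONE (not unifiable)

head clash or occurs-check failure — not unifiable


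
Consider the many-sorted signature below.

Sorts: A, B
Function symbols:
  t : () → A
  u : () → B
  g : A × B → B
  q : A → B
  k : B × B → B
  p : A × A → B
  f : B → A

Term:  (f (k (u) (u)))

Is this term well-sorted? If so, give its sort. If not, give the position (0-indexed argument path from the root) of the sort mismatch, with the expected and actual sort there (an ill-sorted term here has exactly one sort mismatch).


well-sorted; sort = A

    (u) : B
    (u) : B
  (k (u) (u)) : B
(f (k (u) (u))) : A


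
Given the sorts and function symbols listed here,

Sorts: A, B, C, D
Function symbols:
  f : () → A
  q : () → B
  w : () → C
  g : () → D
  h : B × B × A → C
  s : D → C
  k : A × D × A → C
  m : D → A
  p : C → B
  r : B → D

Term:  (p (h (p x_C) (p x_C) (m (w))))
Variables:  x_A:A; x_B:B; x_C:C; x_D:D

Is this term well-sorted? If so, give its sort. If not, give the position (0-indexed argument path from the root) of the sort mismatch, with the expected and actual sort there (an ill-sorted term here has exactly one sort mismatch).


ill-sorted at position [0, 2, 0]: expected D, got C

      x_C : C
    (p x_C) : B
      x_C : C
    (p x_C) : B
      (w) : C
    (m (w)) : ✗ arg 0 at [0, 2, 0] has sort C, expected D


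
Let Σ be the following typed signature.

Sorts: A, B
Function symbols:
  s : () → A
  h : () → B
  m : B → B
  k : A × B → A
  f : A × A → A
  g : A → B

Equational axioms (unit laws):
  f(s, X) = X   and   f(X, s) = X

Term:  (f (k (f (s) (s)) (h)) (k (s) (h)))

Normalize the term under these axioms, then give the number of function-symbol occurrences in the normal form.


size = 7

1. (f (k (f (s) (s)) (h)) (k (s) (h)))  →  (f (k (s) (h)) (k (s) (h)))
normal form: (f (k (s) (h)) (k (s) (h)))


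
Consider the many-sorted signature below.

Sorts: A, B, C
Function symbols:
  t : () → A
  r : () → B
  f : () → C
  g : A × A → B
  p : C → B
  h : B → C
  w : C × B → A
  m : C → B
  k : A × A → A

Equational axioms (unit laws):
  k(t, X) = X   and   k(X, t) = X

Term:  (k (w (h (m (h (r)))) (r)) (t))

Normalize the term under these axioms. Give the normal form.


normal form = (w (h (m (h (r)))) (r))

1. (k (w (h (m (h (r)))) (r)) (t))  →  (w (h (m (h (r)))) (r))


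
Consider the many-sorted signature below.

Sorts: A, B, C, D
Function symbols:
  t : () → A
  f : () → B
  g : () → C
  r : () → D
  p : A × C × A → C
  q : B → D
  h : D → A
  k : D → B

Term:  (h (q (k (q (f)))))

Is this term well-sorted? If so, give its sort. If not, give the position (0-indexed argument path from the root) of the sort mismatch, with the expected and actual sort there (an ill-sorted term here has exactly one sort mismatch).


        (f) : B
      (q (f)) : D
    (k (q (f))) : B
  (q (k (q (f)))) : D
(h (q (k (q (f))))) : A

well-sorted; sort = A


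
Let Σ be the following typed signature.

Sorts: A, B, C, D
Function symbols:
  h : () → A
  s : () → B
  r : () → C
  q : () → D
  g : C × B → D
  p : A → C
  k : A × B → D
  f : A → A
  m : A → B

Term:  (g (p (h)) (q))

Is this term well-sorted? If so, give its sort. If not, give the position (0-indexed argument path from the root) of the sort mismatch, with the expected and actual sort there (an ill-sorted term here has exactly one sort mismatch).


    (h) : A
  (p (h)) : C
  (q) : D
(g (p (h)) (q)) : ✗ arg 1 at [1] has sort D, expected B

ill-sorted at position [1]: expected B, got D


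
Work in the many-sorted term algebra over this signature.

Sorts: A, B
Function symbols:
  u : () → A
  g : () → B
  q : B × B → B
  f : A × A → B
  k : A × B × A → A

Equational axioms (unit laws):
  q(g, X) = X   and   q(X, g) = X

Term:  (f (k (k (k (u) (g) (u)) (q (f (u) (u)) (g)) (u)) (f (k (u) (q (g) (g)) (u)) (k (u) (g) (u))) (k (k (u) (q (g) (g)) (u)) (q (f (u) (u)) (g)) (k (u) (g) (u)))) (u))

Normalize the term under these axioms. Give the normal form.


1. (f (k (k (k (u) (g) (u)) (q (f (u) (u)) (g)) (u)) (f (k (u) (q (g) (g)) (u)) (k (u) (g) (u))) (k (k (u) (q (g) (g)) (u)) (q (f (u) (u)) (g)) (k (u) (g) (u)))) (u))  →  (f (k (k (k (u) (g) (u)) (f (u) (u)) (u)) (f (k (u) (q (g) (g)) (u)) (k (u) (g) (u))) (k (k (u) (q (g) (g)) (u)) (q (f (u) (u)) (g)) (k (u) (g) (u)))) (u))
2. (f (k (k (k (u) (g) (u)) (f (u) (u)) (u)) (f (k (u) (q (g) (g)) (u)) (k (u) (g) (u))) (k (k (u) (q (g) (g)) (u)) (q (f (u) (u)) (g)) (k (u) (g) (u)))) (u))  →  (f (k (k (k (u) (g) (u)) (f (u) (u)) (u)) (f (k (u) (g) (u)) (k (u) (g) (u))) (k (k (u) (q (g) (g)) (u)) (q (f (u) (u)) (g)) (k (u) (g) (u)))) (u))
3. (f (k (k (k (u) (g) (u)) (f (u) (u)) (u)) (f (k (u) (g) (u)) (k (u) (g) (u))) (k (k (u) (q (g) (g)) (u)) (q (f (u) (u)) (g)) (k (u) (g) (u)))) (u))  →  (f (k (k (k (u) (g) (u)) (f (u) (u)) (u)) (f (k (u) (g) (u)) (k (u) (g) (u))) (k (k (u) (g) (u)) (q (f (u) (u)) (g)) (k (u) (g) (u)))) (u))
4. (f (k (k (k (u) (g) (u)) (f (u) (u)) (u)) (f (k (u) (g) (u)) (k (u) (g) (u))) (k (k (u) (g) (u)) (q (f (u) (u)) (g)) (k (u) (g) (u)))) (u))  →  (f (k (k (k (u) (g) (u)) (f (u) (u)) (u)) (f (k (u) (g) (u)) (k (u) (g) (u))) (k (k (u) (g) (u)) (f (u) (u)) (k (u) (g) (u)))) (u))

normal form = (f (k (k (k (u) (g) (u)) (f (u) (u)) (u)) (f (k (u) (g) (u)) (k (u) (g) (u))) (k (k (u) (g) (u)) (f (u) (u)) (k (u) (g) (u)))) (u))


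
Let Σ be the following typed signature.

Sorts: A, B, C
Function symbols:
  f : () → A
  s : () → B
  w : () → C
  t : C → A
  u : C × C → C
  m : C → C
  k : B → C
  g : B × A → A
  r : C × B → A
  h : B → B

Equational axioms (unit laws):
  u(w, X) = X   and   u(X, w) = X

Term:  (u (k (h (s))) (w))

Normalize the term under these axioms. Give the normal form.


normal form = (k (h (s)))

1. (u (k (h (s))) (w))  →  (k (h (s)))


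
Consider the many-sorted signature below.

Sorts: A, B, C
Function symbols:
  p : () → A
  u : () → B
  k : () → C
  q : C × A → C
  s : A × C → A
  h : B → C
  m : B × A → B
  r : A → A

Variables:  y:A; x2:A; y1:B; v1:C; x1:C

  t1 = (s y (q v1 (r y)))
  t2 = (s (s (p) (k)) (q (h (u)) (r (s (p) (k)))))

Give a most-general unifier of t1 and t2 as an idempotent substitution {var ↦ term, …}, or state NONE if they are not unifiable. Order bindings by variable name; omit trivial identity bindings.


{v1 ↦ (h (u)), y ↦ (s (p) (k))}


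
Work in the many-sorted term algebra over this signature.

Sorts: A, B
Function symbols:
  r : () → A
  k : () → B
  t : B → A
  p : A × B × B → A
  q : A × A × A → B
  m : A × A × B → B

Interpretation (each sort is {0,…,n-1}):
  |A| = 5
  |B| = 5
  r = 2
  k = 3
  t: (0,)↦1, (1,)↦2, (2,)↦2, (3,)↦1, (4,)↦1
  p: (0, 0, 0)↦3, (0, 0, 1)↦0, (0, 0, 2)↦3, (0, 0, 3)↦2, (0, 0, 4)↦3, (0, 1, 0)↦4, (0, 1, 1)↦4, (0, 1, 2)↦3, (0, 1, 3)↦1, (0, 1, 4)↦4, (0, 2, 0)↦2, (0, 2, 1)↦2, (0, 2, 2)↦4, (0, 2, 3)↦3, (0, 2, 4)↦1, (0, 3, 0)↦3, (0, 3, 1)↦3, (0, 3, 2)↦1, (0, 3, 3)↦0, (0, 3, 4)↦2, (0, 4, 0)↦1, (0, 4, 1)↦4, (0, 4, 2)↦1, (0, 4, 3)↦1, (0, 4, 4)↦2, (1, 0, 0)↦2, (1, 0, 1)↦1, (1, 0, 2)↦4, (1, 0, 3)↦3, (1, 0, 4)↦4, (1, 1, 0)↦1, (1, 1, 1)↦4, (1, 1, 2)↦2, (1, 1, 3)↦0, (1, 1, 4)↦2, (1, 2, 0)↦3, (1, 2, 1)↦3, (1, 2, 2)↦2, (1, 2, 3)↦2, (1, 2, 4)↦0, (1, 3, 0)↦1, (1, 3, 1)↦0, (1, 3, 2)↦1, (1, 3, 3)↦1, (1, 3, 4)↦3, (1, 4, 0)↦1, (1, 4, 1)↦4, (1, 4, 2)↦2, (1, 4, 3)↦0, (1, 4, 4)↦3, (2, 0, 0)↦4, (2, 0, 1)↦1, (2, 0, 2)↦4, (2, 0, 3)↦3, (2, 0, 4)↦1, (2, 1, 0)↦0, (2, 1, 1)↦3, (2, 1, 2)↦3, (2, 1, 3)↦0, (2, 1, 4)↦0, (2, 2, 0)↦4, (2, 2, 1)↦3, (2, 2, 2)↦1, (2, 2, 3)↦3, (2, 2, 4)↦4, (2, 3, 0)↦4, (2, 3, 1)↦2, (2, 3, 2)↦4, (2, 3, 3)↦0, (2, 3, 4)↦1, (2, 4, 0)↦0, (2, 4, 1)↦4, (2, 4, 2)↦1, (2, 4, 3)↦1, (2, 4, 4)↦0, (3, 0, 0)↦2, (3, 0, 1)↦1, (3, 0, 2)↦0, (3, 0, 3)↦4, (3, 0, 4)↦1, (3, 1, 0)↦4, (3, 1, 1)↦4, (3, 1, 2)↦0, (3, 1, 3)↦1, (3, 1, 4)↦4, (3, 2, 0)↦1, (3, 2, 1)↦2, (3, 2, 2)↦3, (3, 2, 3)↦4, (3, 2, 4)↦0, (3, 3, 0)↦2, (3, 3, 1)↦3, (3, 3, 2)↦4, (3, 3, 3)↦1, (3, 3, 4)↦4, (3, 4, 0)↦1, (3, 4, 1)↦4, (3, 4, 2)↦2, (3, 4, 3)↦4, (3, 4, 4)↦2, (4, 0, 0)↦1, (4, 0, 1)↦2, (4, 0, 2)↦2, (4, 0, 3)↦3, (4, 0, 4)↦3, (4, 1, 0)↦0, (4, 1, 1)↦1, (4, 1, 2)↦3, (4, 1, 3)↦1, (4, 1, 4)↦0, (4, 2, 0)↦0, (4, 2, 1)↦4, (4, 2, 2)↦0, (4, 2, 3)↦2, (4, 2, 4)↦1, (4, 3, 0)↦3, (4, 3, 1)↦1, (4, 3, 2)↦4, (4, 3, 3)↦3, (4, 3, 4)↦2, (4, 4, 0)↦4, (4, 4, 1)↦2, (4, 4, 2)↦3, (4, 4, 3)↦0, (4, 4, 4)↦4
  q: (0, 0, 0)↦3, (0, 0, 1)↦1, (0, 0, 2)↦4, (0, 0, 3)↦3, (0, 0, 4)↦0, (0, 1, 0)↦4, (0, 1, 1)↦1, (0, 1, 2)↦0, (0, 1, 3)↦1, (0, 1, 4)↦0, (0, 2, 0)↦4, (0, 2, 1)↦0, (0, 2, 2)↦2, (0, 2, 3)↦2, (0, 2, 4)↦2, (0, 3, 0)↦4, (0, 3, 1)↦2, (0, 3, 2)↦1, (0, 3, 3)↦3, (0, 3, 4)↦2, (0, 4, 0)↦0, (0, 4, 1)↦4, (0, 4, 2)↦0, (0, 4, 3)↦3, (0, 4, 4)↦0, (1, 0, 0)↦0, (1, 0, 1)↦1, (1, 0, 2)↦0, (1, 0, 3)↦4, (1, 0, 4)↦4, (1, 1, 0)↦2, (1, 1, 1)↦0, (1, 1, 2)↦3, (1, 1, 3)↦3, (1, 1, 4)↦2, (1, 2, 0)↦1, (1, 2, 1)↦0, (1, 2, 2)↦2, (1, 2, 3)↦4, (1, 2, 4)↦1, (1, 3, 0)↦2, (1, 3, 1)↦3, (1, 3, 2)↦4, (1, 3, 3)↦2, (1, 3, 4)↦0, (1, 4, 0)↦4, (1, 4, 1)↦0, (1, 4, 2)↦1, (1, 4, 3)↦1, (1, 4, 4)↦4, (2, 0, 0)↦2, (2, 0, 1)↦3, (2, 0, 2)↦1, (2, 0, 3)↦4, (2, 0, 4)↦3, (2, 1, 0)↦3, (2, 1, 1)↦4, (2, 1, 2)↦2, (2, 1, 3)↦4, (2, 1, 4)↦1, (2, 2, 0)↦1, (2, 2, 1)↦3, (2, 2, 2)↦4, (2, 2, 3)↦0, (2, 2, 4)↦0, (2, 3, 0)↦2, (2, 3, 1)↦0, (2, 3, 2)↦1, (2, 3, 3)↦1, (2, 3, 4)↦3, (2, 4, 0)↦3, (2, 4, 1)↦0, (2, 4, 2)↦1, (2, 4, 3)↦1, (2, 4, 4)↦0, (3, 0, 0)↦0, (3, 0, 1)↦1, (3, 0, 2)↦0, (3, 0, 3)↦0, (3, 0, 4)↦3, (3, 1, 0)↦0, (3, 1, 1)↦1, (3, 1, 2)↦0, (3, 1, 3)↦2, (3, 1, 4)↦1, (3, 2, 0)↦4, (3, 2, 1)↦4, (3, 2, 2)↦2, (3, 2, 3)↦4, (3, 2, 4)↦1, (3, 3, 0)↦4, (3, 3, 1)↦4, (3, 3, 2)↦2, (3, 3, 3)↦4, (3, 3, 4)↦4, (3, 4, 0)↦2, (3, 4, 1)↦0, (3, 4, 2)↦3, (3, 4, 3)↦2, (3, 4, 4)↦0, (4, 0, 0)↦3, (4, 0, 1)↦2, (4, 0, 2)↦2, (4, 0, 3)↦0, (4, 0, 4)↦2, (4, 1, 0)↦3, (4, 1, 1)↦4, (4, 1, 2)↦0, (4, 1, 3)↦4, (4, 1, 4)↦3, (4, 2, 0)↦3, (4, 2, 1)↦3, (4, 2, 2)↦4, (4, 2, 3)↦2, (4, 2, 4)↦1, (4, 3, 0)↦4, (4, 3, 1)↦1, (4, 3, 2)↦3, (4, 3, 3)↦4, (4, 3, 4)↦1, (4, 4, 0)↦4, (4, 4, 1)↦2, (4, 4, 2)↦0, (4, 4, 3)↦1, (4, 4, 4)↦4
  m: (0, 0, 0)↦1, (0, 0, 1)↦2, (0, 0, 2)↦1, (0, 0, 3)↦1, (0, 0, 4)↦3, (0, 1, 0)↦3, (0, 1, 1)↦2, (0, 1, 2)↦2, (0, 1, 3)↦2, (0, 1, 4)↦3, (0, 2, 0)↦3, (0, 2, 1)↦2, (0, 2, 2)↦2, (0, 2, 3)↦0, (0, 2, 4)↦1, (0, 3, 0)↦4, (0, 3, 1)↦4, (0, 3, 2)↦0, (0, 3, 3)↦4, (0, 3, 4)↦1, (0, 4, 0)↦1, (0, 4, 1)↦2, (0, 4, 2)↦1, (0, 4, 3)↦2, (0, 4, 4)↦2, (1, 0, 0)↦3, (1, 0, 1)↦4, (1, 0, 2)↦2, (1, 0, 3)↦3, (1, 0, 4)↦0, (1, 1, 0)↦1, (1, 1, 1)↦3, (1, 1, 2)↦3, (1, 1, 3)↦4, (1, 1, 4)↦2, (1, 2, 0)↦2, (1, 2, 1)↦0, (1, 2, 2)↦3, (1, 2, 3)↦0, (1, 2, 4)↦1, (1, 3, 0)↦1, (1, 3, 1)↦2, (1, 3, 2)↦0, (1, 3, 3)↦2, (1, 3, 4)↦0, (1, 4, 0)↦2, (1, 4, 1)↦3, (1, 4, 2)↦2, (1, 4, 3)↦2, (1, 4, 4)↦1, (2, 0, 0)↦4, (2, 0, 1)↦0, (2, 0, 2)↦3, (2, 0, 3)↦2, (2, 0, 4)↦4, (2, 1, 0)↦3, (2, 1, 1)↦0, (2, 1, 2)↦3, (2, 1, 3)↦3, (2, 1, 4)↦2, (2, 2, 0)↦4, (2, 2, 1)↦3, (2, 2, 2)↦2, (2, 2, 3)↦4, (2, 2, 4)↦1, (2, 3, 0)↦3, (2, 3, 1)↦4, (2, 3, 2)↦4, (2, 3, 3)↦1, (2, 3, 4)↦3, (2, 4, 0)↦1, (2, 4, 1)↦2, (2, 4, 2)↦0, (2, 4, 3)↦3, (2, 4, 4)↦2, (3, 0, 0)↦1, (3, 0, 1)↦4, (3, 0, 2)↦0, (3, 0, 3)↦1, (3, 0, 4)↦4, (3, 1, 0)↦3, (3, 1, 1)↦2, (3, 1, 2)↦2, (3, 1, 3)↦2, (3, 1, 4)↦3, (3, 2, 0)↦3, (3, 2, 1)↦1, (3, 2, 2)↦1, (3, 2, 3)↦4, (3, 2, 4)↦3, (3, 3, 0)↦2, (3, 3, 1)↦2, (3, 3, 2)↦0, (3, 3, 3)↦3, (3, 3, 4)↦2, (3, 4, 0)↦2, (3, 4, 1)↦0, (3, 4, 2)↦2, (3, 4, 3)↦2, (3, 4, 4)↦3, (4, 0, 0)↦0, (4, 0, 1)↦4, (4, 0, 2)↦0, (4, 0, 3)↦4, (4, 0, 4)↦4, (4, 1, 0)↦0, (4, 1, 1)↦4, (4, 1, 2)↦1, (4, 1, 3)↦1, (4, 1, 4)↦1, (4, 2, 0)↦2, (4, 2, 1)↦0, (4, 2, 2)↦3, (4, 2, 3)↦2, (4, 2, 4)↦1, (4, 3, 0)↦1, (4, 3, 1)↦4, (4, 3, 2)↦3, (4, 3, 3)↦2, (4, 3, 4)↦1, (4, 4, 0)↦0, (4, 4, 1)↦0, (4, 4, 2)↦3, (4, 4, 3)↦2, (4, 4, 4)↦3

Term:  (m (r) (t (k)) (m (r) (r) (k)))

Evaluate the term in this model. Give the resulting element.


  r = 2
  k = 3
  (t (k)) = t(3,) = 1
  r = 2
  r = 2
  k = 3
  (m (r) (r) (k)) = m(2, 2, 3) = 4
  (m (r) (t (k)) (m (r) (r) (k))) = m(2, 1, 4) = 2

value = 2


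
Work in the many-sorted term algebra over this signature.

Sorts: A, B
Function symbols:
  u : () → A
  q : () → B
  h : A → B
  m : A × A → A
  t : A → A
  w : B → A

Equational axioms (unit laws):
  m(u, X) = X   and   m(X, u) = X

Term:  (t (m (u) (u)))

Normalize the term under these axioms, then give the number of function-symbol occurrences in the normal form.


1. (t (m (u) (u)))  →  (t (u))
normal form: (t (u))

size = 2


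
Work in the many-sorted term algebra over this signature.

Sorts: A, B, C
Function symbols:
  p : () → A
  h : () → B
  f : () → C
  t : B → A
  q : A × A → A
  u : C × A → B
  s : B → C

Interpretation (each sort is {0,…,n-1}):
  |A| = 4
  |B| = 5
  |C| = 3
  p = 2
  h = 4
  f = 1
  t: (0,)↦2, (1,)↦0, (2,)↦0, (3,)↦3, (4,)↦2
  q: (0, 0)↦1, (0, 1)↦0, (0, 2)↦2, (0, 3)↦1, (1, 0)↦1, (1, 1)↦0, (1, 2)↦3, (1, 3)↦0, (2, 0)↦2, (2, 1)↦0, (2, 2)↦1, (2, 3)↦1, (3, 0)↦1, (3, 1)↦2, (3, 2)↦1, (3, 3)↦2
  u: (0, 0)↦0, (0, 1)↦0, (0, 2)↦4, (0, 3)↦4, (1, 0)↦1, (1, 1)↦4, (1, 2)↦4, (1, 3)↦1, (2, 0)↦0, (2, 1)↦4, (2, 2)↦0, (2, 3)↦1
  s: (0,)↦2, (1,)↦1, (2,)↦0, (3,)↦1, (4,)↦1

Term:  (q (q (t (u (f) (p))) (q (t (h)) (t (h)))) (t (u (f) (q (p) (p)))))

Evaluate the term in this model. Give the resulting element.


  f = 1
  p = 2
  (u (f) (p)) = u(1, 2) = 4
  (t (u (f) (p))) = t(4,) = 2
  h = 4
  (t (h)) = t(4,) = 2
  h = 4
  (t (h)) = t(4,) = 2
  (q (t (h)) (t (h))) = q(2, 2) = 1
  (q (t (u (f) (p))) (q (t (h)) (t (h)))) = q(2, 1) = 0
  f = 1
  p = 2
  p = 2
  (q (p) (p)) = q(2, 2) = 1
  (u (f) (q (p) (p))) = u(1, 1) = 4
  (t (u (f) (q (p) (p)))) = t(4,) = 2
  (q (q (t (u (f) (p))) (q (t (h)) (t (h)))) (t (u (f) (q (p) (p))))) = q(0, 2) = 2

value = 2


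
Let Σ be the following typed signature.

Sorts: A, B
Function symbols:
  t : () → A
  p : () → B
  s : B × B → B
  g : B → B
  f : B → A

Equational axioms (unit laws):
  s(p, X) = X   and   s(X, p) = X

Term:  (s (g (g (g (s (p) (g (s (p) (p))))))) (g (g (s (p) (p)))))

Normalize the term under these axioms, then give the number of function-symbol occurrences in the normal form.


size = 9

1. (s (g (g (g (s (p) (g (s (p) (p))))))) (g (g (s (p) (p)))))  →  (s (g (g (g (g (s (p) (p)))))) (g (g (s (p) (p)))))
2. (s (g (g (g (g (s (p) (p)))))) (g (g (s (p) (p)))))  →  (s (g (g (g (g (p))))) (g (g (s (p) (p)))))
3. (s (g (g (g (g (p))))) (g (g (s (p) (p)))))  →  (s (g (g (g (g (p))))) (g (g (p))))
normal form: (s (g (g (g (g (p))))) (g (g (p))))


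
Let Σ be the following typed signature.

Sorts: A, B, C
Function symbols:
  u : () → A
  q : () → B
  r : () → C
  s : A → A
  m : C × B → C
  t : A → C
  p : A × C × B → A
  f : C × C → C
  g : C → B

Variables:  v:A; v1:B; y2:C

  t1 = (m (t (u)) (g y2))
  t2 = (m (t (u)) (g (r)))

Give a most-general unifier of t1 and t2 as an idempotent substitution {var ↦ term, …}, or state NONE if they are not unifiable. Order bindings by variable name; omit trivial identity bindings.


{y2 ↦ (r)}


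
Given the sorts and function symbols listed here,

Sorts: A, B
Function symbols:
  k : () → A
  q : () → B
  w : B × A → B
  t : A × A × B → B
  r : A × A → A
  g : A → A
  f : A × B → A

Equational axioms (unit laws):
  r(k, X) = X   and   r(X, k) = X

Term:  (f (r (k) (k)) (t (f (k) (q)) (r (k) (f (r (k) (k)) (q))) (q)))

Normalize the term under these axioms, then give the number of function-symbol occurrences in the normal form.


size = 10

1. (f (r (k) (k)) (t (f (k) (q)) (r (k) (f (r (k) (k)) (q))) (q)))  →  (f (k) (t (f (k) (q)) (r (k) (f (r (k) (k)) (q))) (q)))
2. (f (k) (t (f (k) (q)) (r (k) (f (r (k) (k)) (q))) (q)))  →  (f (k) (t (f (k) (q)) (f (r (k) (k)) (q)) (q)))
3. (f (k) (t (f (k) (q)) (f (r (k) (k)) (q)) (q)))  →  (f (k) (t (f (k) (q)) (f (k) (q)) (q)))
normal form: (f (k) (t (f (k) (q)) (f (k) (q)) (q)))


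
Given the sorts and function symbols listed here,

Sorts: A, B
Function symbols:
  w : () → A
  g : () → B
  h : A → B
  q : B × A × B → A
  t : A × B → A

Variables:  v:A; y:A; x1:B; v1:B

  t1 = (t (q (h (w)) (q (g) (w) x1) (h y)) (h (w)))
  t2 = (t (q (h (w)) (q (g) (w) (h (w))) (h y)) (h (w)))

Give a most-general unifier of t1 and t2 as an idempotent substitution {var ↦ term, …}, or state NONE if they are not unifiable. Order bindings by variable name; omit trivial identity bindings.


{x1 ↦ (h (w))}


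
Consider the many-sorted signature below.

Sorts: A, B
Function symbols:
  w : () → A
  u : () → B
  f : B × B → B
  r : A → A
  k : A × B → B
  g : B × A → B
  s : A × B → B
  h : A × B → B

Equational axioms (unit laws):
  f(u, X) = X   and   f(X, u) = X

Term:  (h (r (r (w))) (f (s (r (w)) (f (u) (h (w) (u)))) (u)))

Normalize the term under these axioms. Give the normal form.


1. (h (r (r (w))) (f (s (r (w)) (f (u) (h (w) (u)))) (u)))  →  (h (r (r (w))) (s (r (w)) (f (u) (h (w) (u)))))
2. (h (r (r (w))) (s (r (w)) (f (u) (h (w) (u)))))  →  (h (r (r (w))) (s (r (w)) (h (w) (u))))

normal form = (h (r (r (w))) (s (r (w)) (h (w) (u))))


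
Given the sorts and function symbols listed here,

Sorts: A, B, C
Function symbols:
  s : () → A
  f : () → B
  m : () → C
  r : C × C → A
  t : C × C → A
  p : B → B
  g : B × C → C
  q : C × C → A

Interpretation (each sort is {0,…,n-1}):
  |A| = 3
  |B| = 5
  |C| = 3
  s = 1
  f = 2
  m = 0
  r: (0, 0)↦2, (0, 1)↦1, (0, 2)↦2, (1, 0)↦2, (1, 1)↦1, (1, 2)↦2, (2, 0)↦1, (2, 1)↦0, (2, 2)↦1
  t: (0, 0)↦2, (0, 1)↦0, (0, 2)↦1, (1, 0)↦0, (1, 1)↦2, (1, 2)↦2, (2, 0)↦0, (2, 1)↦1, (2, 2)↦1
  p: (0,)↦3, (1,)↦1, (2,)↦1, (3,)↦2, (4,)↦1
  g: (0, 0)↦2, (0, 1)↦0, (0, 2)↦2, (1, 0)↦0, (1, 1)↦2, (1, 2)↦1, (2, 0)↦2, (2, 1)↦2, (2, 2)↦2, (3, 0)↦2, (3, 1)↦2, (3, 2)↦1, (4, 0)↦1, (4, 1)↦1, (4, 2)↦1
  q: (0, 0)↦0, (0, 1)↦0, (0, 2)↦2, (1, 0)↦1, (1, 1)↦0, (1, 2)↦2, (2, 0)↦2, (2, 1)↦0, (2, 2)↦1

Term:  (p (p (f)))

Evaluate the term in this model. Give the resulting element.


value = 1

  f = 2
  (p (f)) = p(2,) = 1
  (p (p (f))) = p(1,) = 1


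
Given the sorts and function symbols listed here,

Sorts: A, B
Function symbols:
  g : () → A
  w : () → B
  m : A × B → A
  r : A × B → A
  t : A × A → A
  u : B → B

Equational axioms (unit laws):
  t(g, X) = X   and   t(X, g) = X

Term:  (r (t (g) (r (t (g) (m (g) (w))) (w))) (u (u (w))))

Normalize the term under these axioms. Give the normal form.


1. (r (t (g) (r (t (g) (m (g) (w))) (w))) (u (u (w))))  →  (r (r (t (g) (m (g) (w))) (w)) (u (u (w))))
2. (r (r (t (g) (m (g) (w))) (w)) (u (u (w))))  →  (r (r (m (g) (w)) (w)) (u (u (w))))

normal form = (r (r (m (g) (w)) (w)) (u (u (w))))


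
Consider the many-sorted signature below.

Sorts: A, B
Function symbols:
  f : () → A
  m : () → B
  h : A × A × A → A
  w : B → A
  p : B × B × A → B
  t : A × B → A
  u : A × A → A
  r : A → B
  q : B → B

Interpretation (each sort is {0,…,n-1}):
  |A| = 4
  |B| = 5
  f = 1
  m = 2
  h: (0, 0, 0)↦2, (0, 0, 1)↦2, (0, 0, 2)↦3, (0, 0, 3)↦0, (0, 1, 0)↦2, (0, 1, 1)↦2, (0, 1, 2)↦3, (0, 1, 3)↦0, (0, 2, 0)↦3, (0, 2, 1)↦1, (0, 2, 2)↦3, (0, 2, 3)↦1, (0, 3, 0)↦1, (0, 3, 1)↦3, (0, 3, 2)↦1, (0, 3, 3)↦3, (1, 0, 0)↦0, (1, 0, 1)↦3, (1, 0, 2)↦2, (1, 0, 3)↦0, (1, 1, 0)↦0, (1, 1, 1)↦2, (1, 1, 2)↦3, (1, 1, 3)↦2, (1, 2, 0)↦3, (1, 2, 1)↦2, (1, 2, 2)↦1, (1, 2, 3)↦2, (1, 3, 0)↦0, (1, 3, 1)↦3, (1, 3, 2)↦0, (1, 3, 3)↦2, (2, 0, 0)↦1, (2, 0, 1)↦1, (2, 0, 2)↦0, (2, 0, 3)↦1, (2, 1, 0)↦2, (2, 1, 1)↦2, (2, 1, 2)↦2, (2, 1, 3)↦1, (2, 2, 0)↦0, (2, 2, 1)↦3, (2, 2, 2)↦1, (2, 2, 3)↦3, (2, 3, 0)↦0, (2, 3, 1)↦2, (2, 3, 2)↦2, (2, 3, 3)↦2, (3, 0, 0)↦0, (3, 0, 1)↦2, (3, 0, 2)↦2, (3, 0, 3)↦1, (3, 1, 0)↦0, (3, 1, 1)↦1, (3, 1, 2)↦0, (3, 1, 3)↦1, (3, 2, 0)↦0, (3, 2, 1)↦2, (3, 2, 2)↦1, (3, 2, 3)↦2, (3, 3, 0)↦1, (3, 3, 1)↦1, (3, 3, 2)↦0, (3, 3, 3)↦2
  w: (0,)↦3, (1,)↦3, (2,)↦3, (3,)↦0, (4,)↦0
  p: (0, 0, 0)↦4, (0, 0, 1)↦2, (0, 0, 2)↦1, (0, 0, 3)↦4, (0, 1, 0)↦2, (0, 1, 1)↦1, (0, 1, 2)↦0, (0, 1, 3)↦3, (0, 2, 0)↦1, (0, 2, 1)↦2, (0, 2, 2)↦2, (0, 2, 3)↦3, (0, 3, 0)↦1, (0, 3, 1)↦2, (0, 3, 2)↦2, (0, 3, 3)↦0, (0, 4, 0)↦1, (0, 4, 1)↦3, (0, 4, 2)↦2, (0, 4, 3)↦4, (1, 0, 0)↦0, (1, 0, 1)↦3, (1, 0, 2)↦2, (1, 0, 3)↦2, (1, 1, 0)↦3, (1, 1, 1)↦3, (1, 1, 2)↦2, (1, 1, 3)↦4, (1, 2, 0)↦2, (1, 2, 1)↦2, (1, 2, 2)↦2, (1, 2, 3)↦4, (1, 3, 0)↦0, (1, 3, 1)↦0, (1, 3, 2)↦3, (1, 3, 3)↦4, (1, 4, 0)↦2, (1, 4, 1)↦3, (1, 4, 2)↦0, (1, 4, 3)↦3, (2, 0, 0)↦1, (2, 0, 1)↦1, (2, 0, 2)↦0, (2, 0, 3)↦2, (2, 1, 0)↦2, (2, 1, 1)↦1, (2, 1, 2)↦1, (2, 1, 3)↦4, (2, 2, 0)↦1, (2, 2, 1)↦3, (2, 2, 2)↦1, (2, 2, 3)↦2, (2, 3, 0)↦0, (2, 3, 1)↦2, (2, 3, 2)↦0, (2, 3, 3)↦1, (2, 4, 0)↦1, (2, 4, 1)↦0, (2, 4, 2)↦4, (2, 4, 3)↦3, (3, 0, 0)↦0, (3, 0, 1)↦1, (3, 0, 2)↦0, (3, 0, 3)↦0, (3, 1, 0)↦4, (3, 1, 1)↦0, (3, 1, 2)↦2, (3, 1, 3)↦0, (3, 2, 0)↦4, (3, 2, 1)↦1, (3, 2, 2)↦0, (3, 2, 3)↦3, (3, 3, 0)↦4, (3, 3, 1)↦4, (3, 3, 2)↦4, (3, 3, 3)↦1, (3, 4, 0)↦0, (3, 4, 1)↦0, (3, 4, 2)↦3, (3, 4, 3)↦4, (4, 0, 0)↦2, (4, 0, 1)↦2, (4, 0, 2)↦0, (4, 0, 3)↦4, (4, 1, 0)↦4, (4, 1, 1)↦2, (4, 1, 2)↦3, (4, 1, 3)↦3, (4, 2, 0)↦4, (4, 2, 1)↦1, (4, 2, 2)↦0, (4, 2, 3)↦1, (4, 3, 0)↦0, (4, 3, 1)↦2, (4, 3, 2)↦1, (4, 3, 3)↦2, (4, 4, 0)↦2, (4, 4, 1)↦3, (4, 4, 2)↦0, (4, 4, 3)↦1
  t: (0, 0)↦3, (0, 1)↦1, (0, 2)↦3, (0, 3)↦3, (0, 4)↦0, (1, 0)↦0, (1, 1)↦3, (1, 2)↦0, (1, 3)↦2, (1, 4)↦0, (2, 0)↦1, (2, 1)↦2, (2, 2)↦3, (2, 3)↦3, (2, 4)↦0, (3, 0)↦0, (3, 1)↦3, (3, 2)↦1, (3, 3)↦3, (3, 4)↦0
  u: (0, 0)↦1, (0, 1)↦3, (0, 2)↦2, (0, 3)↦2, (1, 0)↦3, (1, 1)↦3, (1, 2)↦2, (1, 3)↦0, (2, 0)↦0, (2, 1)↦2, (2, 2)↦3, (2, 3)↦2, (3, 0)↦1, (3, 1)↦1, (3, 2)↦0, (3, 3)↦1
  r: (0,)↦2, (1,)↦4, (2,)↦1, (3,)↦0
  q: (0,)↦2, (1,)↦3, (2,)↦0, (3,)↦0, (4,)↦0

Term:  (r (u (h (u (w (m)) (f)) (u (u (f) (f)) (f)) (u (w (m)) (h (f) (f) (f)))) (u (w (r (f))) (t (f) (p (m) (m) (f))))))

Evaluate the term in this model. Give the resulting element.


value = 1

  m = 2
  (w (m)) = w(2,) = 3
  f = 1
  (u (w (m)) (f)) = u(3, 1) = 1
  f = 1
  f = 1
  (u (f) (f)) = u(1, 1) = 3
  f = 1
  (u (u (f) (f)) (f)) = u(3, 1) = 1
  m = 2
  (w (m)) = w(2,) = 3
  f = 1
  f = 1
  f = 1
  (h (f) (f) (f)) = h(1, 1, 1) = 2
  (u (w (m)) (h (f) (f) (f))) = u(3, 2) = 0
  (h (u (w (m)) (f)) (u (u (f) (f)) (f)) (u (w (m)) (h (f) (f) (f)))) = h(1, 1, 0) = 0
  f = 1
  (r (f)) = r(1,) = 4
  (w (r (f))) = w(4,) = 0
  f = 1
  m = 2
  m = 2
  f = 1
  (p (m) (m) (f)) = p(2, 2, 1) = 3
  (t (f) (p (m) (m) (f))) = t(1, 3) = 2
  (u (w (r (f))) (t (f) (p (m) (m) (f)))) = u(0, 2) = 2
  (u (h (u (w (m)) (f)) (u (u (f) (f)) (f)) (u (w (m)) (h (f) (f) (f)))) (u (w (r (f))) (t (f) (p (m) (m) (f))))) = u(0, 2) = 2
  (r (u (h (u (w (m)) (f)) (u (u (f) (f)) (f)) (u (w (m)) (h (f) (f) (f)))) (u (w (r (f))) (t (f) (p (m) (m) (f)))))) = r(2,) = 1


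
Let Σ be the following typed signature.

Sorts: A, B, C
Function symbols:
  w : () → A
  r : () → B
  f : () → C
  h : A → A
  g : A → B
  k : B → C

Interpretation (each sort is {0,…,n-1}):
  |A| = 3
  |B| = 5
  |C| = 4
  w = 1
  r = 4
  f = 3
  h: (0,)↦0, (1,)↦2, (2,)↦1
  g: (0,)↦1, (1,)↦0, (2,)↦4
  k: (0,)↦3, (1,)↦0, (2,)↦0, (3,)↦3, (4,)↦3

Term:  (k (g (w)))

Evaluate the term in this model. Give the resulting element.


  w = 1
  (g (w)) = g(1,) = 0
  (k (g (w))) = k(0,) = 3

value = 3


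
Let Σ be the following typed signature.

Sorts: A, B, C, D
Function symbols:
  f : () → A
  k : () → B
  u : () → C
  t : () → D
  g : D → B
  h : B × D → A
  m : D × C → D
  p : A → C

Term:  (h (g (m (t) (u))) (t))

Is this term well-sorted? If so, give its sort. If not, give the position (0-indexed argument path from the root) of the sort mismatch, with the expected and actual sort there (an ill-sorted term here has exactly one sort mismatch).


      (t) : D
      (u) : C
    (m (t) (u)) : D
  (g (m (t) (u))) : B
  (t) : D
(h (g (m (t) (u))) (t)) : A

well-sorted; sort = A


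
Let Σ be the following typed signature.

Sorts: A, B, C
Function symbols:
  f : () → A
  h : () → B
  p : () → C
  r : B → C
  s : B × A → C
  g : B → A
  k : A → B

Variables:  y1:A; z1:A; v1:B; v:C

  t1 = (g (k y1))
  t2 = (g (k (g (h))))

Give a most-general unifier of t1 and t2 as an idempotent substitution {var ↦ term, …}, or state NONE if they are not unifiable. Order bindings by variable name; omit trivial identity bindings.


{y1 ↦ (g (h))}


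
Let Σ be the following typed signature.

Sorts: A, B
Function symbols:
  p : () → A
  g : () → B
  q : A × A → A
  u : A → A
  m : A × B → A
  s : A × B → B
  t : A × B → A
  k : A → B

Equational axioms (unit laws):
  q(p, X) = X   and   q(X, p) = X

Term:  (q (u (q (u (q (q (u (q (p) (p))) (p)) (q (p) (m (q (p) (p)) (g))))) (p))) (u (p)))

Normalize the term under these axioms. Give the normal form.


1. (q (u (q (u (q (q (u (q (p) (p))) (p)) (q (p) (m (q (p) (p)) (g))))) (p))) (u (p)))  →  (q (u (u (q (q (u (q (p) (p))) (p)) (q (p) (m (q (p) (p)) (g)))))) (u (p)))
2. (q (u (u (q (q (u (q (p) (p))) (p)) (q (p) (m (q (p) (p)) (g)))))) (u (p)))  →  (q (u (u (q (u (q (p) (p))) (q (p) (m (q (p) (p)) (g)))))) (u (p)))
3. (q (u (u (q (u (q (p) (p))) (q (p) (m (q (p) (p)) (g)))))) (u (p)))  →  (q (u (u (q (u (p)) (q (p) (m (q (p) (p)) (g)))))) (u (p)))
4. (q (u (u (q (u (p)) (q (p) (m (q (p) (p)) (g)))))) (u (p)))  →  (q (u (u (q (u (p)) (m (q (p) (p)) (g))))) (u (p)))
5. (q (u (u (q (u (p)) (m (q (p) (p)) (g))))) (u (p)))  →  (q (u (u (q (u (p)) (m (p) (g))))) (u (p)))

normal form = (q (u (u (q (u (p)) (m (p) (g))))) (u (p)))


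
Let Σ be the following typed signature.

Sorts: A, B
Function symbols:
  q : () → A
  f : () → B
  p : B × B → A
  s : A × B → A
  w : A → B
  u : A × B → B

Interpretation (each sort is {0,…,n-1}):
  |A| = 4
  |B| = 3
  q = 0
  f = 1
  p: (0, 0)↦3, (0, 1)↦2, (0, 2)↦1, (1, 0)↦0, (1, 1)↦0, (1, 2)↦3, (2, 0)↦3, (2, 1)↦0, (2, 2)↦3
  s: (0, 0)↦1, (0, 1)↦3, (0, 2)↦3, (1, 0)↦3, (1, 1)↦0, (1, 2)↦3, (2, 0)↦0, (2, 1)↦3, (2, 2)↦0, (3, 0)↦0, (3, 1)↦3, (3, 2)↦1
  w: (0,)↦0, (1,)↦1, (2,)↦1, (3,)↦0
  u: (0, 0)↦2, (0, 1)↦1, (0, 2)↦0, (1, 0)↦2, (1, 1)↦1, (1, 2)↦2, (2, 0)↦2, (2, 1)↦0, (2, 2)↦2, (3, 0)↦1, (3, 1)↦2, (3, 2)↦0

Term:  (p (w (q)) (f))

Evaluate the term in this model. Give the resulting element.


value = 2

  q = 0
  (w (q)) = w(0,) = 0
  f = 1
  (p (w (q)) (f)) = p(0, 1) = 2


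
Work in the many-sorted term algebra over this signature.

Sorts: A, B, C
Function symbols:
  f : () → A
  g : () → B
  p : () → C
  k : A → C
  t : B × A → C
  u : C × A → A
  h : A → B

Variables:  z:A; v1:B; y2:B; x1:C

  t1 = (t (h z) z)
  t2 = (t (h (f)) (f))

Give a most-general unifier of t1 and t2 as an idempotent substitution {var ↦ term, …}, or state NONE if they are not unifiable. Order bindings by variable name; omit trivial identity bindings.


{z ↦ (f)}


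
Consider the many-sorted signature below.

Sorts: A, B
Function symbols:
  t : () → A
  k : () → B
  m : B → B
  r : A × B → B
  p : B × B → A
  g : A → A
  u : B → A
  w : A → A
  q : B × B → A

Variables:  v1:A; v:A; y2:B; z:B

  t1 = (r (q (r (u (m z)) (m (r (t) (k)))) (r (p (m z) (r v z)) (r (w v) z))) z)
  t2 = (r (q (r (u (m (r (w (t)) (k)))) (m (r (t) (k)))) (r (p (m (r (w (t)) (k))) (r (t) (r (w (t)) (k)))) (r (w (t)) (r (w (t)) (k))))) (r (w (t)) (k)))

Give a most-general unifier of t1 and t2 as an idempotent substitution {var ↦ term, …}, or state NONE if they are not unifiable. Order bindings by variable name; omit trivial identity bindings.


{v ↦ (t), z ↦ (r (w (t)) (k))}


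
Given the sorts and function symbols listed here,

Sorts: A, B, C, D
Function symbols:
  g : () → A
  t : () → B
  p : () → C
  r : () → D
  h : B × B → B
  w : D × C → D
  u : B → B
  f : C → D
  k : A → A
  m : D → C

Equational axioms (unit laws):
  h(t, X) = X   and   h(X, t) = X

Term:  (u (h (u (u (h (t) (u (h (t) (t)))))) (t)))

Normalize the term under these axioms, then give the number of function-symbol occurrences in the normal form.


1. (u (h (u (u (h (t) (u (h (t) (t)))))) (t)))  →  (u (u (u (h (t) (u (h (t) (t)))))))
2. (u (u (u (h (t) (u (h (t) (t)))))))  →  (u (u (u (u (h (t) (t))))))
3. (u (u (u (u (h (t) (t))))))  →  (u (u (u (u (t)))))
normal form: (u (u (u (u (t)))))

size = 5


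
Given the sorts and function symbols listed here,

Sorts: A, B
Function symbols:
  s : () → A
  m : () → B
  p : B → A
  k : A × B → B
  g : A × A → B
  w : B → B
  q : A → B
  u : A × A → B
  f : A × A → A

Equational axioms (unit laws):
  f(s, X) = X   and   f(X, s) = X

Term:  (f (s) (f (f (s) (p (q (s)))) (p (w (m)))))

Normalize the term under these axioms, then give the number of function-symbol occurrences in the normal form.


size = 7

1. (f (s) (f (f (s) (p (q (s)))) (p (w (m)))))  →  (f (f (s) (p (q (s)))) (p (w (m))))
2. (f (f (s) (p (q (s)))) (p (w (m))))  →  (f (p (q (s))) (p (w (m))))
normal form: (f (p (q (s))) (p (w (m))))


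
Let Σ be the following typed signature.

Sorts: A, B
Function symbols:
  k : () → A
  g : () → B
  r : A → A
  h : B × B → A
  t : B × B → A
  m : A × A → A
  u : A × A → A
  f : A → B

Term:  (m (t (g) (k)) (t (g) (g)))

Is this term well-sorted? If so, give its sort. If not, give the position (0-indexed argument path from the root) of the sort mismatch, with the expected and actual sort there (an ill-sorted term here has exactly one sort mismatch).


ill-sorted at position [0, 1]: expected B, got A

    (g) : B
    (k) : A
  (t (g) (k)) : ✗ arg 1 at [0, 1] has sort A, expected B
    (g) : B
    (g) : B
  (t (g) (g)) : A
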